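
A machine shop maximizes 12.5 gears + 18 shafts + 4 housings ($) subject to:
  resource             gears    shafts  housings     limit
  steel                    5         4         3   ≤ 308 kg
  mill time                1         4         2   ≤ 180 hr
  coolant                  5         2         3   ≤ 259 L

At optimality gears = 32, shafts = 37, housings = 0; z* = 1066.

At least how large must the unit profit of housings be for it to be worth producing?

At the optimum: steel uses 308 of 308 (binding); mill time uses 180 of 180 (binding); coolant uses 234 of 259 (slack = 25).
By complementary slackness, y = 0 for the non-binding constraint.
From A_Bᵀ y = c: 5·y_steel + 1·y_mill time = 12.5; 4·y_steel + 4·y_mill time = 18.
→ y_steel = 2 and y_mill time = 2.5.
housings enters the basis when its profit ≥ yᵀa₃ = 2·3 + 2.5·2 = 11.

11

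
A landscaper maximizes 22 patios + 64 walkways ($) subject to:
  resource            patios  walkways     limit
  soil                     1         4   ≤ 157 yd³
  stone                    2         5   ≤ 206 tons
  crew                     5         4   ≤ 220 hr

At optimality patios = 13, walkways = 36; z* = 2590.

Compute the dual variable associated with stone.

Binding: soil and stone. Non-binding: crew (11 unused).
By complementary slackness, y = 0 for the non-binding constraint.
The binding rows give the dual system: 1·y_soil + 2·y_stone = 22 and 4·y_soil + 5·y_stone = 64.
→ y_soil = 6 and y_stone = 8.
Shadow price of stone = 8.

8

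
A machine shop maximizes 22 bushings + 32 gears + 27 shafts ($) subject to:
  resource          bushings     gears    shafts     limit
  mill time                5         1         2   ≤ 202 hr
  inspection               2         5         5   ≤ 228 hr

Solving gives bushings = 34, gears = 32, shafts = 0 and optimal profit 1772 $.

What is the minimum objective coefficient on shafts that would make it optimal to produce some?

34

Check each constraint at x*: mill time 202/202 (tight); inspection 228/228 (tight).
The binding rows give the dual system: 5·y_mill time + 2·y_inspection = 22 and 1·y_mill time + 5·y_inspection = 32.
→ y_mill time = 2 and y_inspection = 6.
shafts enters the basis when its profit ≥ yᵀa₃ = 2·2 + 6·5 = 34.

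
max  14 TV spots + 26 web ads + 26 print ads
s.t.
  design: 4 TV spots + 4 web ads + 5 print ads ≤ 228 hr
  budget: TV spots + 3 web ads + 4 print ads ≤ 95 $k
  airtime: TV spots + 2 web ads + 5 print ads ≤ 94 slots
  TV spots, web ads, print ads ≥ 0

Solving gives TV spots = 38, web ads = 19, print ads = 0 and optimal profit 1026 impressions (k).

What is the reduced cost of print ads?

-8

At the optimum: design uses 228 of 228 (binding); budget uses 95 of 95 (binding); airtime uses 76 of 94 (slack = 18).
By complementary slackness, y = 0 for the non-binding constraint.
From A_Bᵀ y = c: 4·y_design + 1·y_budget = 14; 4·y_design + 3·y_budget = 26.
→ y_design = 2 and y_budget = 6.
Reduced cost of print ads: c₃ − yᵀa₃ = 26 − (2·5 + 6·4) = 26 − 34 = -8.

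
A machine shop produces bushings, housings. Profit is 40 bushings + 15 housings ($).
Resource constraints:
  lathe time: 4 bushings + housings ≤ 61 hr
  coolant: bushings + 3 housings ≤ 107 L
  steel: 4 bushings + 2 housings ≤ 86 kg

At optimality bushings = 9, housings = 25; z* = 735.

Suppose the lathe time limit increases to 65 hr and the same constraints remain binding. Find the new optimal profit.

755

At the optimum: lathe time uses 61 of 61 (binding); coolant uses 84 of 107 (slack = 23); steel uses 86 of 86 (binding).
By complementary slackness, y = 0 for the non-binding constraint.
Dual feasibility on the basic columns requires 4·y_lathe time + 4·y_steel = 40, 1·y_lathe time + 2·y_steel = 15.
Solving: y_lathe time = 5, y_steel = 5.
Δz = y_lathe time·Δb = 5 × (4) = 20, so new z* = 735 + 20 = 755.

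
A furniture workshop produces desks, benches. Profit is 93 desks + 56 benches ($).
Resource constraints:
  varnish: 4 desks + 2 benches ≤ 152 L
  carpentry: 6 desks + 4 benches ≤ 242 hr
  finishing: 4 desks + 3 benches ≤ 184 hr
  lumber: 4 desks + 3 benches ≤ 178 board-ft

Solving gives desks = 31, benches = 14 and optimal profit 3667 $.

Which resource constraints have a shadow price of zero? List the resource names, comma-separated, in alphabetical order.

varnish: 152/152 (binding)
carpentry: 242/242 (binding)
finishing: 166/184 (slack 18)
lumber: 166/178 (slack 12)
By complementary slackness, a constraint with positive slack has shadow price 0 → finishing, lumber.

finishing, lumber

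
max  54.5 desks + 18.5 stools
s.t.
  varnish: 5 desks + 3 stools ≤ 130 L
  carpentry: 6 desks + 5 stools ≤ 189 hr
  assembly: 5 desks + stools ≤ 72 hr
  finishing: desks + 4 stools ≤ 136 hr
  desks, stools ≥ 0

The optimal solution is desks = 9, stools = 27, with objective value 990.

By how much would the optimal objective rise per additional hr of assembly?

8.5

Check each constraint at x*: varnish 126/130 (slack 4); carpentry 189/189 (tight); assembly 72/72 (tight); finishing 117/136 (slack 19).
Slack constraints have shadow price 0 (complementary slackness).
Dual feasibility on the basic columns requires 6·y_carpentry + 5·y_assembly = 54.5, 5·y_carpentry + 1·y_assembly = 18.5.
Solving: y_carpentry = 2, y_assembly = 8.5.
Shadow price of assembly = 8.5.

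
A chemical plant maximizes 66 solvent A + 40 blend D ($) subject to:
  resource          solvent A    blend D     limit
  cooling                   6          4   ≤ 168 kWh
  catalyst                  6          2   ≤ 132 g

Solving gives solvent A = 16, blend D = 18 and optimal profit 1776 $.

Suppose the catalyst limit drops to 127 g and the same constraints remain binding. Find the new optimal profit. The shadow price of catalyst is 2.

Δb = -5, so new z* = 1776 + (2)·(-5) = 1776 − 10 = 1766.

1766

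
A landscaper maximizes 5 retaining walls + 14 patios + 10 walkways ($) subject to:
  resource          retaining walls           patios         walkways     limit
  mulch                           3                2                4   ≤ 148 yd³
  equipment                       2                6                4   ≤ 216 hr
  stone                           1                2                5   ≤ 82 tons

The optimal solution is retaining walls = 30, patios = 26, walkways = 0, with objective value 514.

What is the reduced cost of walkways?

-3

At the optimum: mulch uses 142 of 148 (slack = 6); equipment uses 216 of 216 (binding); stone uses 82 of 82 (binding).
Since mulch is not tight, its dual is 0.
Dual feasibility on the basic columns requires 2·y_equipment + 1·y_stone = 5, 6·y_equipment + 2·y_stone = 14.
Solving: y_equipment = 2, y_stone = 1.
Reduced cost of walkways: c₃ − yᵀa₃ = 10 − (2·4 + 1·5) = 10 − 13 = -3.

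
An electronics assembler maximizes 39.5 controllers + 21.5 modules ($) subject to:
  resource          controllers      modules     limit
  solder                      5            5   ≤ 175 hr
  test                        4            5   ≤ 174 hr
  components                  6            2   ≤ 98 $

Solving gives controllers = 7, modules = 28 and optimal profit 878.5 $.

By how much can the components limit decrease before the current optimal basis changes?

Binding constraints: solder, components. The basis is B = [[5,5],[6,2]] with det -20.
Per unit decrease in components, x* moves by d = (-0.25, 0.25).
The basis stays optimal until test becomes binding; allowable decrease = 24 $.

24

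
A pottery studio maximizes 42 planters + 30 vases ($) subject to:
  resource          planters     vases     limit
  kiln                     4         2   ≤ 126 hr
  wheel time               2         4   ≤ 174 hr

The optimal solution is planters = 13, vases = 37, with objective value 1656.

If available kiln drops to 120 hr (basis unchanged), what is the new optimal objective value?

1602

Check each constraint at x*: kiln 126/126 (tight); wheel time 174/174 (tight).
From A_Bᵀ y = c: 4·y_kiln + 2·y_wheel time = 42; 2·y_kiln + 4·y_wheel time = 30.
→ y_kiln = 9 and y_wheel time = 3.
Δz = y_kiln·Δb = 9 × (-6) = -54, so new z* = 1656 − 54 = 1602.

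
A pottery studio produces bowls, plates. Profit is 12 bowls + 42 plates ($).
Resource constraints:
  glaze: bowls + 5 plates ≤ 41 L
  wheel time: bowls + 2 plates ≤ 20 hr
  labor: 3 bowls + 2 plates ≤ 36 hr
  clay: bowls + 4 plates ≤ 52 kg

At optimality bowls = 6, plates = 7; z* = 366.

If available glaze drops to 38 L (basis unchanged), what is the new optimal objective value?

348

Check each constraint at x*: glaze 41/41 (tight); wheel time 20/20 (tight); labor 32/36 (slack 4); clay 34/52 (slack 18).
By complementary slackness, y = 0 for the non-binding constraints.
The binding rows give the dual system: 1·y_glaze + 1·y_wheel time = 12 and 5·y_glaze + 2·y_wheel time = 42.
Solving: y_glaze = 6, y_wheel time = 6.
Δz = y_glaze·Δb = 6 × (-3) = -18, so new z* = 366 − 18 = 348.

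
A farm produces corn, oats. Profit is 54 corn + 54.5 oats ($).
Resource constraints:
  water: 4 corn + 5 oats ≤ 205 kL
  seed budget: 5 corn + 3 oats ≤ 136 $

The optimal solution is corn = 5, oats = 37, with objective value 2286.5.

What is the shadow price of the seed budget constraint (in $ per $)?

Both water and seed budget are binding at x*.
Dual feasibility on the basic columns requires 4·y_water + 5·y_seed budget = 54, 5·y_water + 3·y_seed budget = 54.5.
→ y_water = 8.5 and y_seed budget = 4.
Shadow price of seed budget = 4.

4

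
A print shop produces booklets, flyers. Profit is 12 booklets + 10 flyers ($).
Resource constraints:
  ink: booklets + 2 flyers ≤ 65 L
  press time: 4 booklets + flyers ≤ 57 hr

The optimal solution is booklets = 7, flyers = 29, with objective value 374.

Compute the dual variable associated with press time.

2

Check each constraint at x*: ink 65/65 (tight); press time 57/57 (tight).
Dual feasibility on the basic columns requires 1·y_ink + 4·y_press time = 12, 2·y_ink + 1·y_press time = 10.
Solving: y_ink = 4, y_press time = 2.
Shadow price of press time = 2.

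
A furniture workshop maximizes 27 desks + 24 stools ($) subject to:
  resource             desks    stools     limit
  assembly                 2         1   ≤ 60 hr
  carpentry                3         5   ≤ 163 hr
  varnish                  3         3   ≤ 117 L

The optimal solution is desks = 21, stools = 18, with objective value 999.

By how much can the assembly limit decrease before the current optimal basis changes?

5

Binding constraints: assembly, varnish. The basis is B = [[2,1],[3,3]] with det 3.
Per unit decrease in assembly, x* moves by d = (-1, 1).
The basis stays optimal until carpentry becomes binding; allowable decrease = 5 hr.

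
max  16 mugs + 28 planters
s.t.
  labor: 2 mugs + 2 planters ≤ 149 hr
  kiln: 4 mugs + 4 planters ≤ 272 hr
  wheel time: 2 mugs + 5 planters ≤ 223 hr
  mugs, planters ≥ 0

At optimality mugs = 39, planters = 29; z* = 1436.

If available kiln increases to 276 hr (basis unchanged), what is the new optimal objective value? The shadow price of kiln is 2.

1444

Δb = 4, so new z* = 1436 + (2)·(4) = 1436 + 8 = 1444.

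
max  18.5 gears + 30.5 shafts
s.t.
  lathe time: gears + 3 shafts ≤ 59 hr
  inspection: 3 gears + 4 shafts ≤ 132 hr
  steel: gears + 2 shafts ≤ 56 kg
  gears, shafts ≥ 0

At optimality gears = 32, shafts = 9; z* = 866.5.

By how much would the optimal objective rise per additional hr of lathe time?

3.5

Binding: lathe time and inspection. Non-binding: steel (6 unused).
By complementary slackness, y = 0 for the non-binding constraint.
The binding rows give the dual system: 1·y_lathe time + 3·y_inspection = 18.5 and 3·y_lathe time + 4·y_inspection = 30.5.
→ y_lathe time = 3.5 and y_inspection = 5.
Shadow price of lathe time = 3.5.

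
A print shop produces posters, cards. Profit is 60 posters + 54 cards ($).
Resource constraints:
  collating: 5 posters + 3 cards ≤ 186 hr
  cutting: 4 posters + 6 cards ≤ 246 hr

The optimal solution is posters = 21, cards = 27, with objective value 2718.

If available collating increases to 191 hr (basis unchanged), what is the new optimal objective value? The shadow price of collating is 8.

2758

Δb = 5, so new z* = 2718 + (8)·(5) = 2718 + 40 = 2758.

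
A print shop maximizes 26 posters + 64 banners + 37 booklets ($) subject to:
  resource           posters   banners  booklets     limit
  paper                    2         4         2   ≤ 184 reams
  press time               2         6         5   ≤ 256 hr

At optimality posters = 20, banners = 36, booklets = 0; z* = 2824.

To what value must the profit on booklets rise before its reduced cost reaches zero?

44

At the optimum: paper uses 184 of 184 (binding); press time uses 256 of 256 (binding).
Dual feasibility on the basic columns requires 2·y_paper + 2·y_press time = 26, 4·y_paper + 6·y_press time = 64.
Solving: y_paper = 7, y_press time = 6.
booklets enters the basis when its profit ≥ yᵀa₃ = 7·2 + 6·5 = 44.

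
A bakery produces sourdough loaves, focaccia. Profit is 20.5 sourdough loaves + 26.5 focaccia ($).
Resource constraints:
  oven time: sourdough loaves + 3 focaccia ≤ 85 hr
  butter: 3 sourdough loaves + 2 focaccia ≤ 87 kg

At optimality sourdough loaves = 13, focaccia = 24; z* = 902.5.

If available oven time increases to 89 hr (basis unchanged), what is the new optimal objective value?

Both oven time and butter are binding at x*.
Dual feasibility on the basic columns requires 1·y_oven time + 3·y_butter = 20.5, 3·y_oven time + 2·y_butter = 26.5.
→ y_oven time = 5.5 and y_butter = 5.
Δz = y_oven time·Δb = 5.5 × (4) = 22, so new z* = 902.5 + 22 = 924.5.

924.5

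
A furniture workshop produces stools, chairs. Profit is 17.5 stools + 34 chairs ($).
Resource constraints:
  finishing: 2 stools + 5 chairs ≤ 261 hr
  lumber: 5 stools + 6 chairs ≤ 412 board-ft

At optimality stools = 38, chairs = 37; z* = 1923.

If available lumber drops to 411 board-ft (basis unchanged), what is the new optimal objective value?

1921.5

Both finishing and lumber are binding at x*.
The binding rows give the dual system: 2·y_finishing + 5·y_lumber = 17.5 and 5·y_finishing + 6·y_lumber = 34.
This yields shadow prices y_finishing = 5, y_lumber = 1.5.
Δz = y_lumber·Δb = 1.5 × (-1) = -1.5, so new z* = 1923 − 1.5 = 1921.5.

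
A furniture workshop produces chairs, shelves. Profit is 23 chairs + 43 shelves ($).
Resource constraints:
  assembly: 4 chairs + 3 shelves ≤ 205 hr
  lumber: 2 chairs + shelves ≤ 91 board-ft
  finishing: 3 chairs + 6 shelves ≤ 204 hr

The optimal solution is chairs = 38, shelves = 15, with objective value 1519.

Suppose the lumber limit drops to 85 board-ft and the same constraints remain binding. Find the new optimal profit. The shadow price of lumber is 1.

Δb = -6, so new z* = 1519 + (1)·(-6) = 1519 − 6 = 1513.

1513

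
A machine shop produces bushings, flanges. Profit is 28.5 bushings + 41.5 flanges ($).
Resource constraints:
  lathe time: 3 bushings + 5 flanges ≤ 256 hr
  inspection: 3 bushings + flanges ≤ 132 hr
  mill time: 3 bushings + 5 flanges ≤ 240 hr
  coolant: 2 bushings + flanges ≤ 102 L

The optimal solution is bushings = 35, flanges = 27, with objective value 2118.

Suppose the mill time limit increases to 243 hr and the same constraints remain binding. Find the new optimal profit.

2142

At the optimum: lathe time uses 240 of 256 (slack = 16); inspection uses 132 of 132 (binding); mill time uses 240 of 240 (binding); coolant uses 97 of 102 (slack = 5).
Since lathe time, coolant are not tight, their duals are 0.
The binding rows give the dual system: 3·y_inspection + 3·y_mill time = 28.5 and 1·y_inspection + 5·y_mill time = 41.5.
→ y_inspection = 1.5 and y_mill time = 8.
Δz = y_mill time·Δb = 8 × (3) = 24, so new z* = 2118 + 24 = 2142.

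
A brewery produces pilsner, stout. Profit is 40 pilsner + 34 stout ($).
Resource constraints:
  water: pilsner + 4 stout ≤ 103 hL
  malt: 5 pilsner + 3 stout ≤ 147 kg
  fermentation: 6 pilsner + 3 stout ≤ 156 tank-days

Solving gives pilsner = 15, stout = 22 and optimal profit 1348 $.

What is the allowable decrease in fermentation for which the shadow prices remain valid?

Binding constraints: water, fermentation. The basis is B = [[1,4],[6,3]] with det -21.
Per unit decrease in fermentation, x* moves by d = (-0.1905, 0.0476).
The basis stays optimal until pilsner reaches 0; allowable decrease = 78.75 tank-days.

78.75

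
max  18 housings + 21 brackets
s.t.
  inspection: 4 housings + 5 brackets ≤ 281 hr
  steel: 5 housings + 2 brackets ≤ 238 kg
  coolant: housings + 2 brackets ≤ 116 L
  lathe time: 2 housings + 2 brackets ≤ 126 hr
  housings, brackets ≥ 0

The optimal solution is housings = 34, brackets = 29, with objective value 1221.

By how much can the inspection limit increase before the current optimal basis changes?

Binding constraints: inspection, lathe time. The basis is B = [[4,5],[2,2]] with det -2.
Per unit increase in inspection, x* moves by d = (-1, 1).
The basis stays optimal until coolant becomes binding; allowable increase = 24 hr.

24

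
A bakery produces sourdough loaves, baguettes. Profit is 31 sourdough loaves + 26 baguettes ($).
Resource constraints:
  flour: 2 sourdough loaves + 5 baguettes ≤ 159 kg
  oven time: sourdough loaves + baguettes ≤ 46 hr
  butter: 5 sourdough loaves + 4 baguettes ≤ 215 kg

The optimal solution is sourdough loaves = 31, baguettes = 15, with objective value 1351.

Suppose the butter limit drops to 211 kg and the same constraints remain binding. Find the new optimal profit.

Check each constraint at x*: flour 137/159 (slack 22); oven time 46/46 (tight); butter 215/215 (tight).
By complementary slackness, y = 0 for the non-binding constraint.
From A_Bᵀ y = c: 1·y_oven time + 5·y_butter = 31; 1·y_oven time + 4·y_butter = 26.
→ y_oven time = 6 and y_butter = 5.
Δz = y_butter·Δb = 5 × (-4) = -20, so new z* = 1351 − 20 = 1331.

1331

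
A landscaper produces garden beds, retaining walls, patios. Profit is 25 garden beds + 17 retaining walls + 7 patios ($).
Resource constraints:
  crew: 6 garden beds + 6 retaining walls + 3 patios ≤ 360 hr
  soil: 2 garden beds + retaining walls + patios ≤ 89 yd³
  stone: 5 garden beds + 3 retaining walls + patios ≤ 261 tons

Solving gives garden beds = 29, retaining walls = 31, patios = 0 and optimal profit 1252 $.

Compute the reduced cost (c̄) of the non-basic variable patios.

Binding: crew and soil. Non-binding: stone (23 unused).
Since stone is not tight, its dual is 0.
Dual feasibility on the basic columns requires 6·y_crew + 2·y_soil = 25, 6·y_crew + 1·y_soil = 17.
→ y_crew = 1.5 and y_soil = 8.
Reduced cost of patios: c₃ − yᵀa₃ = 7 − (1.5·3 + 8·1) = 7 − 12.5 = -5.5.

-5.5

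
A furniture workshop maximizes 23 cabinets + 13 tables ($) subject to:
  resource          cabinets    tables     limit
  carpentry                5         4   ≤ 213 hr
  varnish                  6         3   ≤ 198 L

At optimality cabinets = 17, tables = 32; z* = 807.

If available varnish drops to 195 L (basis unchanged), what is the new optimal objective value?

798

Check each constraint at x*: carpentry 213/213 (tight); varnish 198/198 (tight).
Dual feasibility on the basic columns requires 5·y_carpentry + 6·y_varnish = 23, 4·y_carpentry + 3·y_varnish = 13.
→ y_carpentry = 1 and y_varnish = 3.
Δz = y_varnish·Δb = 3 × (-3) = -9, so new z* = 807 − 9 = 798.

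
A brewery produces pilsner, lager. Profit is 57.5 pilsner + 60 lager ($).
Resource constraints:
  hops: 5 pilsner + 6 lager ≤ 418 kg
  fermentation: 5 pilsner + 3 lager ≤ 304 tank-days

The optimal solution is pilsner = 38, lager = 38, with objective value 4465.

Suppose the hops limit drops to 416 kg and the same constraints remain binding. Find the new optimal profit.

Check each constraint at x*: hops 418/418 (tight); fermentation 304/304 (tight).
Dual feasibility on the basic columns requires 5·y_hops + 5·y_fermentation = 57.5, 6·y_hops + 3·y_fermentation = 60.
This yields shadow prices y_hops = 8.5, y_fermentation = 3.
Δz = y_hops·Δb = 8.5 × (-2) = -17, so new z* = 4465 − 17 = 4448.

4448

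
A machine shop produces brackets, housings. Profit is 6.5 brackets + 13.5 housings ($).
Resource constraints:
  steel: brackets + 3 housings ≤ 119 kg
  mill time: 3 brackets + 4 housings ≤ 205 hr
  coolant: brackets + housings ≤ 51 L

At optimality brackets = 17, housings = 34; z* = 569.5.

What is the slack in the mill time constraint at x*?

18

mill time used = 3·17 + 4·34 = 187; slack = 205 − 187 = 18.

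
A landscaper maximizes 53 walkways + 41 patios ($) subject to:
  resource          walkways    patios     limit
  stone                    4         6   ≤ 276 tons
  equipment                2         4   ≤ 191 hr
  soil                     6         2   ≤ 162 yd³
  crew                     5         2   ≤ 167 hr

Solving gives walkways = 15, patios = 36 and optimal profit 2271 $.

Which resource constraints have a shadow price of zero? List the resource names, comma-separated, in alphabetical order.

crew, equipment

stone: 276/276 (binding)
equipment: 174/191 (slack 17)
soil: 162/162 (binding)
crew: 147/167 (slack 20)
By complementary slackness, a constraint with positive slack has shadow price 0 → crew, equipment.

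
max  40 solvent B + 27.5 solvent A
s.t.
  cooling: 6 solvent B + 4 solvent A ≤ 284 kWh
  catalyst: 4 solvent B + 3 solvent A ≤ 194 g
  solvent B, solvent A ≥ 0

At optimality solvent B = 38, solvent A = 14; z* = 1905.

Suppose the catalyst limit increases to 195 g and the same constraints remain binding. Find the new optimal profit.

At the optimum: cooling uses 284 of 284 (binding); catalyst uses 194 of 194 (binding).
Dual feasibility on the basic columns requires 6·y_cooling + 4·y_catalyst = 40, 4·y_cooling + 3·y_catalyst = 27.5.
This yields shadow prices y_cooling = 5, y_catalyst = 2.5.
Δz = y_catalyst·Δb = 2.5 × (1) = 2.5, so new z* = 1905 + 2.5 = 1907.5.

1907.5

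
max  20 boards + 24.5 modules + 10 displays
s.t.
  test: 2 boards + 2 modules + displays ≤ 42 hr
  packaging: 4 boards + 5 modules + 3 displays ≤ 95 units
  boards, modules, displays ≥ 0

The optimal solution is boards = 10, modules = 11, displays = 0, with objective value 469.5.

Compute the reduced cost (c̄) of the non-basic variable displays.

Both test and packaging are binding at x*.
From A_Bᵀ y = c: 2·y_test + 4·y_packaging = 20; 2·y_test + 5·y_packaging = 24.5.
This yields shadow prices y_test = 1, y_packaging = 4.5.
Reduced cost of displays: c₃ − yᵀa₃ = 10 − (1·1 + 4.5·3) = 10 − 14.5 = -4.5.

-4.5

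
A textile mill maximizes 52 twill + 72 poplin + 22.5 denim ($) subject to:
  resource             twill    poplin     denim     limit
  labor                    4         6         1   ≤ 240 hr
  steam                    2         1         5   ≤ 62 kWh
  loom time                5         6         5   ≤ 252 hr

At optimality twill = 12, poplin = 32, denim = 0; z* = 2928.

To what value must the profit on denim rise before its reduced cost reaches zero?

28

At the optimum: labor uses 240 of 240 (binding); steam uses 56 of 62 (slack = 6); loom time uses 252 of 252 (binding).
By complementary slackness, y = 0 for the non-binding constraint.
The binding rows give the dual system: 4·y_labor + 5·y_loom time = 52 and 6·y_labor + 6·y_loom time = 72.
→ y_labor = 8 and y_loom time = 4.
denim enters the basis when its profit ≥ yᵀa₃ = 8·1 + 4·5 = 28.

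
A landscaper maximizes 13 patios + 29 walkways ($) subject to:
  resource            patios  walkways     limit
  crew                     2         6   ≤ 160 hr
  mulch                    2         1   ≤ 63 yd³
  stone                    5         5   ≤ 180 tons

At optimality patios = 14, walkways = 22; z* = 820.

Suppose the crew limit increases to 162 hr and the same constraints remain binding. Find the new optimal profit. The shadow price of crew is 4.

828

Δb = 2, so new z* = 820 + (4)·(2) = 820 + 8 = 828.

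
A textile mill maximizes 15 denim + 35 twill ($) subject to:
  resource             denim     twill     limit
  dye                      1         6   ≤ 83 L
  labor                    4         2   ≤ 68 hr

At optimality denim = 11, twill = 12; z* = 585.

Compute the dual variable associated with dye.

5

Both dye and labor are binding at x*.
From A_Bᵀ y = c: 1·y_dye + 4·y_labor = 15; 6·y_dye + 2·y_labor = 35.
Solving: y_dye = 5, y_labor = 2.5.
Shadow price of dye = 5.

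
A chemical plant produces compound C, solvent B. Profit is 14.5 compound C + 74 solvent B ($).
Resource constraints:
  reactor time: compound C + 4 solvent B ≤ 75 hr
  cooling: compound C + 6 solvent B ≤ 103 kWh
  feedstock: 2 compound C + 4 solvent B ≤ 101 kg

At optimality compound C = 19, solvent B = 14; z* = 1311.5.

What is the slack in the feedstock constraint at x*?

feedstock used = 2·19 + 4·14 = 94; slack = 101 − 94 = 7.

7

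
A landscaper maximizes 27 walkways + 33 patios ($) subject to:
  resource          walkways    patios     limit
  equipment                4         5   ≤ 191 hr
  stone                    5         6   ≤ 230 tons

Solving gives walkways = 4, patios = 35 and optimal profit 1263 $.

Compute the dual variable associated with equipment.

3

Check each constraint at x*: equipment 191/191 (tight); stone 230/230 (tight).
Dual feasibility on the basic columns requires 4·y_equipment + 5·y_stone = 27, 5·y_equipment + 6·y_stone = 33.
→ y_equipment = 3 and y_stone = 3.
Shadow price of equipment = 3.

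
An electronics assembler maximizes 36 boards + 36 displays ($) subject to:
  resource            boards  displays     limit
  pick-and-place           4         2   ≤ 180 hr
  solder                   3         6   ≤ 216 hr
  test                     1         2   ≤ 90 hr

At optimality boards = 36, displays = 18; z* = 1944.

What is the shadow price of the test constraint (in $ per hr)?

At the optimum: pick-and-place uses 180 of 180 (binding); solder uses 216 of 216 (binding); test uses 72 of 90 (slack = 18).
By complementary slackness, y = 0 for the non-binding constraint.
The binding rows give the dual system: 4·y_pick-and-place + 3·y_solder = 36 and 2·y_pick-and-place + 6·y_solder = 36.
→ y_pick-and-place = 6 and y_solder = 4.
Shadow price of test = 0.

0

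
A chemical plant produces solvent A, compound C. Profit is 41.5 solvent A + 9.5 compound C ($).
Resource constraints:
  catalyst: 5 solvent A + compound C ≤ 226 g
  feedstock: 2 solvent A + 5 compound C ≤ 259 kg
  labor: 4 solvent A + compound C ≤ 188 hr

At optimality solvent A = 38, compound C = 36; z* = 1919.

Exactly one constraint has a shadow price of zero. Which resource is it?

feedstock

catalyst: 226/226 (binding)
feedstock: 256/259 (slack 3)
labor: 188/188 (binding)
By complementary slackness, a constraint with positive slack has shadow price 0 → feedstock.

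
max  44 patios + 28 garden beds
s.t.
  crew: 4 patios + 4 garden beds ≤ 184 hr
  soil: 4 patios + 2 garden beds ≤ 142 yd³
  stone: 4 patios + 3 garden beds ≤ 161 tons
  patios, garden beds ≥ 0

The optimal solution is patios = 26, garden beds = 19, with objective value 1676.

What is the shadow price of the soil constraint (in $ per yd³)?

5

Binding: soil and stone. Non-binding: crew (4 unused).
By complementary slackness, y = 0 for the non-binding constraint.
The binding rows give the dual system: 4·y_soil + 4·y_stone = 44 and 2·y_soil + 3·y_stone = 28.
→ y_soil = 5 and y_stone = 6.
Shadow price of soil = 5.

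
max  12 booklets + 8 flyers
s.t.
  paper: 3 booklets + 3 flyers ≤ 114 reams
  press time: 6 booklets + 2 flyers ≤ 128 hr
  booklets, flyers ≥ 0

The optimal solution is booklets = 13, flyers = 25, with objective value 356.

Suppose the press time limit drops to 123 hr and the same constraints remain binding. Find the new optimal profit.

351

At the optimum: paper uses 114 of 114 (binding); press time uses 128 of 128 (binding).
Dual feasibility on the basic columns requires 3·y_paper + 6·y_press time = 12, 3·y_paper + 2·y_press time = 8.
Solving: y_paper = 2, y_press time = 1.
Δz = y_press time·Δb = 1 × (-5) = -5, so new z* = 356 − 5 = 351.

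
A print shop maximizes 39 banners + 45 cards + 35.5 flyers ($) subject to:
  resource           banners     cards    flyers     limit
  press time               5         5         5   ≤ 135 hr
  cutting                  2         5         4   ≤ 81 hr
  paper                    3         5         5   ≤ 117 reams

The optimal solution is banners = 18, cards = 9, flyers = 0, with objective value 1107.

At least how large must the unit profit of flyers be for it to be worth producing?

Binding: press time and cutting. Non-binding: paper (18 unused).
By complementary slackness, y = 0 for the non-binding constraint.
From A_Bᵀ y = c: 5·y_press time + 2·y_cutting = 39; 5·y_press time + 5·y_cutting = 45.
This yields shadow prices y_press time = 7, y_cutting = 2.
flyers enters the basis when its profit ≥ yᵀa₃ = 7·5 + 2·4 = 43.

43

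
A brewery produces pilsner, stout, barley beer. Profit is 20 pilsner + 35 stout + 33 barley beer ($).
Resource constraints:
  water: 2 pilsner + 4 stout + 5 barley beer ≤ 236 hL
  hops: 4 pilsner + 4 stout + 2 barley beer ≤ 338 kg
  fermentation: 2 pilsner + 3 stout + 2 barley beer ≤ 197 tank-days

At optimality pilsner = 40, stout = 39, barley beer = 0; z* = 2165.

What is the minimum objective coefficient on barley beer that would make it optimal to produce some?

35

Binding: water and fermentation. Non-binding: hops (22 unused).
Slack constraints have shadow price 0 (complementary slackness).
The binding rows give the dual system: 2·y_water + 2·y_fermentation = 20 and 4·y_water + 3·y_fermentation = 35.
This yields shadow prices y_water = 5, y_fermentation = 5.
barley beer enters the basis when its profit ≥ yᵀa₃ = 5·5 + 5·2 = 35.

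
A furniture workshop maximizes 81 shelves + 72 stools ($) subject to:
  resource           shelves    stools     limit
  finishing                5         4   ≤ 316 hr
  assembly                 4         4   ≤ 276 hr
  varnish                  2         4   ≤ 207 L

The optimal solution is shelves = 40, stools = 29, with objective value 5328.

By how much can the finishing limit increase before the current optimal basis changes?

Binding constraints: finishing, assembly. The basis is B = [[5,4],[4,4]] with det 4.
Per unit increase in finishing, x* moves by d = (1, -1).
The basis stays optimal until stools reaches 0; allowable increase = 29 hr.

29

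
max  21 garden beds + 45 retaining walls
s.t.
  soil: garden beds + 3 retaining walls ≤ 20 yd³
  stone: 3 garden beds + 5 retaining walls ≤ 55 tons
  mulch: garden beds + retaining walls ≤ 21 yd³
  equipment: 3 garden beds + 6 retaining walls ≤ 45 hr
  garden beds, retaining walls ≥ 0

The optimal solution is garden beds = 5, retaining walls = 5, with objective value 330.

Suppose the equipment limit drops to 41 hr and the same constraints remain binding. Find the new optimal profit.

306

Binding: soil and equipment. Non-binding: stone (15 unused), mulch (11 unused).
By complementary slackness, y = 0 for the non-binding constraints.
Dual feasibility on the basic columns requires 1·y_soil + 3·y_equipment = 21, 3·y_soil + 6·y_equipment = 45.
Solving: y_soil = 3, y_equipment = 6.
Δz = y_equipment·Δb = 6 × (-4) = -24, so new z* = 330 − 24 = 306.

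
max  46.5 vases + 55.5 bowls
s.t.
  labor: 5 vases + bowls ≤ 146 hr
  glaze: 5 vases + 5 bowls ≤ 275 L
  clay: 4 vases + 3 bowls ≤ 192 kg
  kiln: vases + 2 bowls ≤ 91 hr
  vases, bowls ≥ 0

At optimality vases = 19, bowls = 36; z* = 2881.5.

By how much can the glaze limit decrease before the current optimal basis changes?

47.5

Binding constraints: glaze, kiln. The basis is B = [[5,5],[1,2]] with det 5.
Per unit decrease in glaze, x* moves by d = (-0.4, 0.2).
The basis stays optimal until vases reaches 0; allowable decrease = 47.5 L.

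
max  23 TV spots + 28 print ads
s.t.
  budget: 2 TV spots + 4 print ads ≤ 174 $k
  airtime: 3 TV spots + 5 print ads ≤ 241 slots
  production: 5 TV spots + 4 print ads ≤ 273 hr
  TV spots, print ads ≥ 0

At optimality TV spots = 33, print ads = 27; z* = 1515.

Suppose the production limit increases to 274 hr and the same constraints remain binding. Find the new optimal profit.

At the optimum: budget uses 174 of 174 (binding); airtime uses 234 of 241 (slack = 7); production uses 273 of 273 (binding).
By complementary slackness, y = 0 for the non-binding constraint.
From A_Bᵀ y = c: 2·y_budget + 5·y_production = 23; 4·y_budget + 4·y_production = 28.
Solving: y_budget = 4, y_production = 3.
Δz = y_production·Δb = 3 × (1) = 3, so new z* = 1515 + 3 = 1518.

1518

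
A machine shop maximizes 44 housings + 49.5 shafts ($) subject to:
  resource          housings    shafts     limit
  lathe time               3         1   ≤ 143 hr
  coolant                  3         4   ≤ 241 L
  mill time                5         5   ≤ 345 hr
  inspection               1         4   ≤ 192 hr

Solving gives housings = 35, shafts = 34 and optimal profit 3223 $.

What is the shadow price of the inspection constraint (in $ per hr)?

Check each constraint at x*: lathe time 139/143 (slack 4); coolant 241/241 (tight); mill time 345/345 (tight); inspection 171/192 (slack 21).
Slack constraints have shadow price 0 (complementary slackness).
From A_Bᵀ y = c: 3·y_coolant + 5·y_mill time = 44; 4·y_coolant + 5·y_mill time = 49.5.
Solving: y_coolant = 5.5, y_mill time = 5.5.
Shadow price of inspection = 0.

0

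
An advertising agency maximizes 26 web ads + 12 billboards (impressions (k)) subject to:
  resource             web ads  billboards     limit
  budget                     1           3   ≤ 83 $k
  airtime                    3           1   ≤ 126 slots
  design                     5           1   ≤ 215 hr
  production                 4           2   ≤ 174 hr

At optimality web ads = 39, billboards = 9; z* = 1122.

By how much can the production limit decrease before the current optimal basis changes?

6

Binding constraints: airtime, production. The basis is B = [[3,1],[4,2]] with det 2.
Per unit decrease in production, x* moves by d = (0.5, -1.5).
The basis stays optimal until billboards reaches 0; allowable decrease = 6 hr.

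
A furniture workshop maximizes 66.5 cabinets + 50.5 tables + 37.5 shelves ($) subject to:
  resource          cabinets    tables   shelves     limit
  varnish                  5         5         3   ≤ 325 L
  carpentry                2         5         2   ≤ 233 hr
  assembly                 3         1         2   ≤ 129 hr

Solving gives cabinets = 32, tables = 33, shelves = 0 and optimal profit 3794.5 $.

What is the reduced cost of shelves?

-4

Check each constraint at x*: varnish 325/325 (tight); carpentry 229/233 (slack 4); assembly 129/129 (tight).
Slack constraints have shadow price 0 (complementary slackness).
Dual feasibility on the basic columns requires 5·y_varnish + 3·y_assembly = 66.5, 5·y_varnish + 1·y_assembly = 50.5.
This yields shadow prices y_varnish = 8.5, y_assembly = 8.
Reduced cost of shelves: c₃ − yᵀa₃ = 37.5 − (8.5·3 + 8·2) = 37.5 − 41.5 = -4.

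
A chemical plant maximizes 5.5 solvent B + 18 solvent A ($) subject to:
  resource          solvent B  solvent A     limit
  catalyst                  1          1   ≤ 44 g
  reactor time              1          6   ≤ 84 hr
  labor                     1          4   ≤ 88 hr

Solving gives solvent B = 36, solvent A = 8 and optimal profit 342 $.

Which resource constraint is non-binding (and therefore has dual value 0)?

labor

catalyst: 44/44 (binding)
reactor time: 84/84 (binding)
labor: 68/88 (slack 20)
By complementary slackness, a constraint with positive slack has shadow price 0 → labor.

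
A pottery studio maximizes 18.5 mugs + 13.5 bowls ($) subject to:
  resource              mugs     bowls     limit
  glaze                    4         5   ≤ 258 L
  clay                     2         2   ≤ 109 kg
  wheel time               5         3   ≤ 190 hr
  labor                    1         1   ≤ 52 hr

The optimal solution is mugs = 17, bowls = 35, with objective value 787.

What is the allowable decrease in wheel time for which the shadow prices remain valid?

Binding constraints: wheel time, labor. The basis is B = [[5,3],[1,1]] with det 2.
Per unit decrease in wheel time, x* moves by d = (-0.5, 0.5).
The basis stays optimal until glaze becomes binding; allowable decrease = 30 hr.

30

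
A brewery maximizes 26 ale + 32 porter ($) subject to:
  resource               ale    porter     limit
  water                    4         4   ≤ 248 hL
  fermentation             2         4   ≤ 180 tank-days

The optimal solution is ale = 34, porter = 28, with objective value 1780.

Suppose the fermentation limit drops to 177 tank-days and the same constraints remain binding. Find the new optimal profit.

At the optimum: water uses 248 of 248 (binding); fermentation uses 180 of 180 (binding).
Dual feasibility on the basic columns requires 4·y_water + 2·y_fermentation = 26, 4·y_water + 4·y_fermentation = 32.
Solving: y_water = 5, y_fermentation = 3.
Δz = y_fermentation·Δb = 3 × (-3) = -9, so new z* = 1780 − 9 = 1771.

1771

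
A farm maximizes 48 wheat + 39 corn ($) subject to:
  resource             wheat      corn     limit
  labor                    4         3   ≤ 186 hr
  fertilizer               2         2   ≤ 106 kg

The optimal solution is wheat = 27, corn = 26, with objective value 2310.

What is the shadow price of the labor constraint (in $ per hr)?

Both labor and fertilizer are binding at x*.
Dual feasibility on the basic columns requires 4·y_labor + 2·y_fertilizer = 48, 3·y_labor + 2·y_fertilizer = 39.
→ y_labor = 9 and y_fertilizer = 6.
Shadow price of labor = 9.

9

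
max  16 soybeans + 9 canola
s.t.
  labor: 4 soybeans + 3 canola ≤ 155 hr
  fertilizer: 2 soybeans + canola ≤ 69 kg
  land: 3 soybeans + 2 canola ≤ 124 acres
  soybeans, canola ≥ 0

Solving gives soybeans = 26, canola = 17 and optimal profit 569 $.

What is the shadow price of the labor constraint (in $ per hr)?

1

Check each constraint at x*: labor 155/155 (tight); fertilizer 69/69 (tight); land 112/124 (slack 12).
Since land is not tight, its dual is 0.
The binding rows give the dual system: 4·y_labor + 2·y_fertilizer = 16 and 3·y_labor + 1·y_fertilizer = 9.
Solving: y_labor = 1, y_fertilizer = 6.
Shadow price of labor = 1.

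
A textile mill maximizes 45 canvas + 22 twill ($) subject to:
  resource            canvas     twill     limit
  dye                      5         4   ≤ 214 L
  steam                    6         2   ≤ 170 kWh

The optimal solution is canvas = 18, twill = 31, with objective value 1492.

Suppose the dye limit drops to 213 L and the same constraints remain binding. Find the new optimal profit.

1489

Check each constraint at x*: dye 214/214 (tight); steam 170/170 (tight).
The binding rows give the dual system: 5·y_dye + 6·y_steam = 45 and 4·y_dye + 2·y_steam = 22.
This yields shadow prices y_dye = 3, y_steam = 5.
Δz = y_dye·Δb = 3 × (-1) = -3, so new z* = 1492 − 3 = 1489.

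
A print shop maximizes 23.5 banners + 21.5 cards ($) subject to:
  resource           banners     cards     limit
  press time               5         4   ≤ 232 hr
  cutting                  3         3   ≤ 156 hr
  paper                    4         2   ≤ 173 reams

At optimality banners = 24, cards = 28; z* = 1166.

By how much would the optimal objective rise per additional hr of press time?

At the optimum: press time uses 232 of 232 (binding); cutting uses 156 of 156 (binding); paper uses 152 of 173 (slack = 21).
Since paper is not tight, its dual is 0.
The binding rows give the dual system: 5·y_press time + 3·y_cutting = 23.5 and 4·y_press time + 3·y_cutting = 21.5.
This yields shadow prices y_press time = 2, y_cutting = 4.5.
Shadow price of press time = 2.

2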